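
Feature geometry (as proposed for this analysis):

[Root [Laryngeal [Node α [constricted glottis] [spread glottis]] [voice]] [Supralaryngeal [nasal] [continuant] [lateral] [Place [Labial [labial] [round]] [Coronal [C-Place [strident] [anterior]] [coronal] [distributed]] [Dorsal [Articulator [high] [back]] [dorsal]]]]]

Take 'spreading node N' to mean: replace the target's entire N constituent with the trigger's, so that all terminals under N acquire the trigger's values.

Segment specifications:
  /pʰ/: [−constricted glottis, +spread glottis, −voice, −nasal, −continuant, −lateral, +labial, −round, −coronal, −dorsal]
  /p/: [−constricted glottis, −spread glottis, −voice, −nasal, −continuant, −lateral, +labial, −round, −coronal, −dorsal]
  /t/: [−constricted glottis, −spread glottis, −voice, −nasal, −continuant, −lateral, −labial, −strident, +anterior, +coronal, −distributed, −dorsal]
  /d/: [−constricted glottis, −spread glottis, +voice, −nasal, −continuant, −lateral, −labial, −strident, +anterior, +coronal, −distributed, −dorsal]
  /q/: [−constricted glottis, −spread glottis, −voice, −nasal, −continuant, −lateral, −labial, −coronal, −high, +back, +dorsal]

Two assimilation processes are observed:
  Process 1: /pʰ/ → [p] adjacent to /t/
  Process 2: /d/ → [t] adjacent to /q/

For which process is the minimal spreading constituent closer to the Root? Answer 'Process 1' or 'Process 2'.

Process 1 alters [spread glottis]; the lowest dominating node is [spread glottis] (depth 3 from Root).
Process 2 alters [voice]; the lowest dominating node is [voice] (depth 2 from Root).
Depth 2 < depth 3; Process 2 involves the structurally higher constituent [voice].

Process 2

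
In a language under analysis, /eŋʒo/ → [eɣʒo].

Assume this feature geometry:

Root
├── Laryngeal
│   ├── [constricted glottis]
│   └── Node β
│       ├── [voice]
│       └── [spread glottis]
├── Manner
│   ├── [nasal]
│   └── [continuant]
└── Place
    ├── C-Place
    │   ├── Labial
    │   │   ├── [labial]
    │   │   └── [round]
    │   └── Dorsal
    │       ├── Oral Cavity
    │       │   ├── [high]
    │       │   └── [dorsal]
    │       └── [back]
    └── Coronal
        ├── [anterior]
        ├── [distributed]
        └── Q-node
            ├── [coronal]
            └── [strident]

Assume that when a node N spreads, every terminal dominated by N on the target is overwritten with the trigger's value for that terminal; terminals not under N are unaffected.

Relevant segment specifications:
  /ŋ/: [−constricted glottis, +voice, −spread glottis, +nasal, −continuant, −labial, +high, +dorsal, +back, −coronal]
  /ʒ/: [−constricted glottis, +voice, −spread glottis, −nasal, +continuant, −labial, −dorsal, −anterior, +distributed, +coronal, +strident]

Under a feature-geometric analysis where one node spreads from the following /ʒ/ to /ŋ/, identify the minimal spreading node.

The alternation /ŋ/ → [ɣ] changes [nasal], [continuant] and nothing else.
These terminals are all dominated by Manner, and no proper subconstituent of Manner covers them all; Manner is their lowest common ancestor.
Spreading Manner from /ʒ/ overwrites each of those terminals with /ʒ/'s values, yielding exactly [ɣ].
[coronal], [dorsal] — on which /ʒ/ differs from /ŋ/ — are unchanged, so Root cannot have spread; the constituent is no larger than Manner.

Manner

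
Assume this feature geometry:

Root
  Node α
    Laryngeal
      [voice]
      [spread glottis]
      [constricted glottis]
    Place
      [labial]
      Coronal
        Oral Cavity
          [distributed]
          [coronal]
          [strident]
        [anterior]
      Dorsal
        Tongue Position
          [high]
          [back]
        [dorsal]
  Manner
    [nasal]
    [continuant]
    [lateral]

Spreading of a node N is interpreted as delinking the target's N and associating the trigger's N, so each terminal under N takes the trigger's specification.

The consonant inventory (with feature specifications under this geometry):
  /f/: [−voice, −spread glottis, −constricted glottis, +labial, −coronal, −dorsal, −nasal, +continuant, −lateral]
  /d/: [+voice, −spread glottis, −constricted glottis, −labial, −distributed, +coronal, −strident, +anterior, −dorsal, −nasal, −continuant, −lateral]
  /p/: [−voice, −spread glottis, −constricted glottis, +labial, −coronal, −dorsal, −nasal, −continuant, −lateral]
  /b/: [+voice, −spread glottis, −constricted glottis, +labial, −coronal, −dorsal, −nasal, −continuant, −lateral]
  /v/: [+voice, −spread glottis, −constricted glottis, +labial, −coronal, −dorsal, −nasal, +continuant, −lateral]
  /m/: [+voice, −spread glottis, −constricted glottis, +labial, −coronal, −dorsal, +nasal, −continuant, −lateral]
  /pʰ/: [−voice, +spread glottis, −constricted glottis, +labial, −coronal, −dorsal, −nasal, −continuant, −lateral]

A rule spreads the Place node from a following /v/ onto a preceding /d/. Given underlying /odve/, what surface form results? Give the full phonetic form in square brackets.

[obve]

The Place node dominates the terminals [labial], [distributed], [coronal], [strident], [anterior], [high], [back], [dorsal].
Spreading Place from /v/ onto /d/ replaces those values with /v/'s: [+labial], [−coronal], [−dorsal]. Features outside Place ([voice], [spread glottis], [constricted glottis], …) stay as in /d/.
Among the inventory, only /b/ has exactly this specification, giving the surface form [obve].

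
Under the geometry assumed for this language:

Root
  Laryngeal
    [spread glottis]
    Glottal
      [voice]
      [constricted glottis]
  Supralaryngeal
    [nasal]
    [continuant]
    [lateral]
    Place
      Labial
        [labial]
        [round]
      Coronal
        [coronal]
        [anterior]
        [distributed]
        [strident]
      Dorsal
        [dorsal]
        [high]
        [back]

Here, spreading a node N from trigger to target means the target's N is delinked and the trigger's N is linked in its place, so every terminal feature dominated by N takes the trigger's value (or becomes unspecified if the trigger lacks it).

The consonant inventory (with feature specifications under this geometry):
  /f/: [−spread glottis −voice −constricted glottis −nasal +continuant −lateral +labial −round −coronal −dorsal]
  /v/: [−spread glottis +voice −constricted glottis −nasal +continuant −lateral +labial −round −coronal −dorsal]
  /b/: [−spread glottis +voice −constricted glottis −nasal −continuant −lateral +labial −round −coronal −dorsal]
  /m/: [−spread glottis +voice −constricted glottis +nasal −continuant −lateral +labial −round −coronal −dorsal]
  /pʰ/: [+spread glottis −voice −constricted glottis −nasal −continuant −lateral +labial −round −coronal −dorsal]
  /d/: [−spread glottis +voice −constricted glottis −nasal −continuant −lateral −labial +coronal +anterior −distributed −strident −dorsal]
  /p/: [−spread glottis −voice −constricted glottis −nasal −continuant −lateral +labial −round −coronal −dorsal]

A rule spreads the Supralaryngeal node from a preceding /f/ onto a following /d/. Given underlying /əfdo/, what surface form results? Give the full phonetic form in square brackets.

[əfvo]

Terminals under Supralaryngeal in this geometry: [nasal], [continuant], [lateral], [labial], [round], [coronal], [anterior], [distributed], [strident], [dorsal], [high], [back].
Spreading Supralaryngeal from /f/ onto /d/ replaces those values with /f/'s: [−nasal], [+continuant], [−lateral], [+labial], [−round], [−coronal], [−dorsal]. Features outside Supralaryngeal ([spread glottis], [voice], [constricted glottis]) stay as in /d/.
This feature bundle is that of [v], so /əfdo/ surfaces as [əfvo].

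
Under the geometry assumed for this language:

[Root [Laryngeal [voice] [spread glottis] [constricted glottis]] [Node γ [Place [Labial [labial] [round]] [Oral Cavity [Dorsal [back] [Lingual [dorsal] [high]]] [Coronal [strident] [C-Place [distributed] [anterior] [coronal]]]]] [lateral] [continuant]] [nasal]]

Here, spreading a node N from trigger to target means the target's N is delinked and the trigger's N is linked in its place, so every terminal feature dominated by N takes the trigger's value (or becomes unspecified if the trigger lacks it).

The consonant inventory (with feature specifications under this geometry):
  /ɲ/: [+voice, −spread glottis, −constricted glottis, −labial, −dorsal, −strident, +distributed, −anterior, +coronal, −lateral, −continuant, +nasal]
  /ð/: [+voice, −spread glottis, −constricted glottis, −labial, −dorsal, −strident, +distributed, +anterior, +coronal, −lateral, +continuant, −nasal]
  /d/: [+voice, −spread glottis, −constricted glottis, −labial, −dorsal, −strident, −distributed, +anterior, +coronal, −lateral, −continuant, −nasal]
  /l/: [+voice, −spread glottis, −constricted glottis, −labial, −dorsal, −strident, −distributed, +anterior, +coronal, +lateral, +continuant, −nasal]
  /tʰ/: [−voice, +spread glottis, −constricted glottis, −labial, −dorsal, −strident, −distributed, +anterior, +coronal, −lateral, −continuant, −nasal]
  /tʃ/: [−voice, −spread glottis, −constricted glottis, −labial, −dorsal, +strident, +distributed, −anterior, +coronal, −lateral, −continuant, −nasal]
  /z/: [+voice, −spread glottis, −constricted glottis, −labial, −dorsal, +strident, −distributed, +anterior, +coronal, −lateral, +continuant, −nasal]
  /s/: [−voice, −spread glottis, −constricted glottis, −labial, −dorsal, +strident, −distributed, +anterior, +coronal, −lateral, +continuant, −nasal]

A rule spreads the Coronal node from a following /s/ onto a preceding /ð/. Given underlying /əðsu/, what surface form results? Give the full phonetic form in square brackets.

[əzsu]

The Coronal node dominates the terminals [strident], [distributed], [anterior], [coronal].
Spreading Coronal from /s/ onto /ð/ replaces those values with /s/'s: [+strident], [−distributed], [+anterior], [+coronal]. Features outside Coronal ([voice], [spread glottis], [constricted glottis], …) stay as in /ð/.
The resulting bundle matches /z/ in the inventory; substituting it for /ð/ gives [əzsu].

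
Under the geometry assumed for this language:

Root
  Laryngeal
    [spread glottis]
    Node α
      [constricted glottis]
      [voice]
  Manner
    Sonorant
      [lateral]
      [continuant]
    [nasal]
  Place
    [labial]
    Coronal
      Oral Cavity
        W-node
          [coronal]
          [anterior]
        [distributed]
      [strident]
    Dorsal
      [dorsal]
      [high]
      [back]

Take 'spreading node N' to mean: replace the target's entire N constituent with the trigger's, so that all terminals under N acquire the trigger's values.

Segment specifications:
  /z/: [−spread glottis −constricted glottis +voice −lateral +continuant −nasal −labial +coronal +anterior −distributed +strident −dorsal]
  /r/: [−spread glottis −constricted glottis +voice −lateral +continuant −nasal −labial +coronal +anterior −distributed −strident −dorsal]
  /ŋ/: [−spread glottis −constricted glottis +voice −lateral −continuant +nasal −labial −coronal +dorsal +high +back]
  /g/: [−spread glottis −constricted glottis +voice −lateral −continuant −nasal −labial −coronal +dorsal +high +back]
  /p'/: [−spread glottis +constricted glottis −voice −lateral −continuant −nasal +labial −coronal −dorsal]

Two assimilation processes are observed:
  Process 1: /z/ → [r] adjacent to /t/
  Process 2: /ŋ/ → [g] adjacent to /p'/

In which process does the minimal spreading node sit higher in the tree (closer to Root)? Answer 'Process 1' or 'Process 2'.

Process 2

In Process 1, [strident] changes, so the minimal spreading node is [strident] at depth 3.
Process 2 alters [nasal]; the lowest dominating node is [nasal] (depth 2 from Root).
[nasal] (depth 2) sits above [strident] (depth 3), making Process 2 the one with the higher spreading node.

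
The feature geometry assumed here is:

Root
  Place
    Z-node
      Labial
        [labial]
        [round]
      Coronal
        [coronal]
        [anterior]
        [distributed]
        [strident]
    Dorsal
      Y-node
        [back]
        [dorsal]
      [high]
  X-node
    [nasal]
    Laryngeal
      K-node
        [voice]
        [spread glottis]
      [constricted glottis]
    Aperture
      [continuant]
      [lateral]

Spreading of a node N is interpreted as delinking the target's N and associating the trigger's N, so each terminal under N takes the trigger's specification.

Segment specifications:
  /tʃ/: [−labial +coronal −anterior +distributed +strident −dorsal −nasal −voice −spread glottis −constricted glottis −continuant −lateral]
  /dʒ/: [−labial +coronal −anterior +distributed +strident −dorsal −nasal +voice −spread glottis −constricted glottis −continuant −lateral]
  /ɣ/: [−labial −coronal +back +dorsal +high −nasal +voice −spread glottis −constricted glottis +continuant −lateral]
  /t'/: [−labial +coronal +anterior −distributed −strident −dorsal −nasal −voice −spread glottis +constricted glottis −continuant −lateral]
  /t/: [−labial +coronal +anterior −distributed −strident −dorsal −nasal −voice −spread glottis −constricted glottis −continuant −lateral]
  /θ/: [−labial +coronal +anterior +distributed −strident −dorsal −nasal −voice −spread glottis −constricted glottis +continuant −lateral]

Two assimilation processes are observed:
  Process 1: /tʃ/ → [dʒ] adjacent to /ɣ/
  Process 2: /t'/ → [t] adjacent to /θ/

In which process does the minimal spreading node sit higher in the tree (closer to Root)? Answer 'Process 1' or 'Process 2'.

Process 2

Process 1: the feature that changes is [voice]; the minimal node is [voice] (depth 4).
Process 2: the feature that changes is [constricted glottis]; the minimal node is [constricted glottis] (depth 3).
[constricted glottis] is closer to Root than [voice], so Process 2 spreads the higher node.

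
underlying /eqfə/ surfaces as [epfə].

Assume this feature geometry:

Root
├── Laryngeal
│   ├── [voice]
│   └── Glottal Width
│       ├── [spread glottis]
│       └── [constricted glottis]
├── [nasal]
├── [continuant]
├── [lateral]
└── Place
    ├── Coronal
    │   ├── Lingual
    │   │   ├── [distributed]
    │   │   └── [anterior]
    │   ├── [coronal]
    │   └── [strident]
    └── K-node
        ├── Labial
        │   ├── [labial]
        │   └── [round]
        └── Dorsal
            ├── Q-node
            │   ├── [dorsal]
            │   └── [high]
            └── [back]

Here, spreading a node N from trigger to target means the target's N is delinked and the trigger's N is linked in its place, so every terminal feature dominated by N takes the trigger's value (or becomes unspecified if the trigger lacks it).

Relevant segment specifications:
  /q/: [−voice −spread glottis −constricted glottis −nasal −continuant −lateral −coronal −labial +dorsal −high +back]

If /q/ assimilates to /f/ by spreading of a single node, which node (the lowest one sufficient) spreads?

The alternation /q/ → [p] changes [labial], [round], [dorsal], [high], [back] and nothing else.
The smallest constituent containing every changed terminal is K-node — each of its daughters lacks at least one of the affected features.
If K-node spreads, every terminal under it takes /f/'s value, producing [p] as observed.
[continuant], a feature on which the two segments disagree outside K-node, is unchanged — nothing dominating it spread, and K-node is the minimal sufficient constituent.

K-node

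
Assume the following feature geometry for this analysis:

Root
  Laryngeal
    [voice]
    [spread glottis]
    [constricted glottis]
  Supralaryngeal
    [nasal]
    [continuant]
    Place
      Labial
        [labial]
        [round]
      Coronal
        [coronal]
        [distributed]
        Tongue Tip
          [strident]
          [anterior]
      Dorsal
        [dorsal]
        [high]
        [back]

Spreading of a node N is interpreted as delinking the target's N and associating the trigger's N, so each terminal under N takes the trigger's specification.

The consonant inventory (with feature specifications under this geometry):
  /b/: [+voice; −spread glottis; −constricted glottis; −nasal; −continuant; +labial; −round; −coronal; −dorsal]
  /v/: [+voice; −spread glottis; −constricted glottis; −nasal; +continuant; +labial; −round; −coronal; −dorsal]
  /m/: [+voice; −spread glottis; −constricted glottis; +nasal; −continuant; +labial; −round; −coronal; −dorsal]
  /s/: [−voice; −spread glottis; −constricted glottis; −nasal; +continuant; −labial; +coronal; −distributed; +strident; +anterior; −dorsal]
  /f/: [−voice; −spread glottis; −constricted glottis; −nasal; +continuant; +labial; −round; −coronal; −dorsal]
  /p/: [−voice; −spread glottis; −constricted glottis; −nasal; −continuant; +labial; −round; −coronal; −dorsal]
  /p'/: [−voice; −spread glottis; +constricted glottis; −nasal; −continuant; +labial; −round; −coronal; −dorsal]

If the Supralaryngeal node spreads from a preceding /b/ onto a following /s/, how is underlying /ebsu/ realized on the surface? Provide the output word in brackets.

Supralaryngeal immediately or transitively dominates [nasal], [continuant], [labial], [round], [coronal], [distributed], [strident], [anterior], [dorsal], [high], [back].
After delinking /s/'s Supralaryngeal and linking /b/'s, the affected terminals become [−nasal], [−continuant], [+labial], [−round], [−coronal], [−dorsal]; [voice], [spread glottis], [constricted glottis] (outside Supralaryngeal) are retained from /s/.
Among the inventory, only /p/ has exactly this specification, giving the surface form [ebpu].

[ebpu]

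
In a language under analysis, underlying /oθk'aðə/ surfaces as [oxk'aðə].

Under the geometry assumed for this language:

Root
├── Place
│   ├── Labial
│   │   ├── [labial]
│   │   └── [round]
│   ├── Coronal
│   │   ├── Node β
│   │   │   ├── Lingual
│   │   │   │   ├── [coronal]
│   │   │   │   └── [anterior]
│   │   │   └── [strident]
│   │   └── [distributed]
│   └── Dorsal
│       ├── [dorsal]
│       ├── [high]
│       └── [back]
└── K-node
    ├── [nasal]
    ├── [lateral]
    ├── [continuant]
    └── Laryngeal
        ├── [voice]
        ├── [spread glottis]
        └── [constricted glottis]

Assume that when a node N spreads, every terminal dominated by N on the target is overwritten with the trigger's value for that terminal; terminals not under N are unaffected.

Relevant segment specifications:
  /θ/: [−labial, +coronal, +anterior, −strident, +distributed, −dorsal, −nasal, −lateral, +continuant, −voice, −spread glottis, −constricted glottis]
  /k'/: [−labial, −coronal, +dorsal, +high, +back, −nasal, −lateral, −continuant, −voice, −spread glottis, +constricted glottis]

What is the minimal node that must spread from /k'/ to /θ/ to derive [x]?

Feature comparison: [coronal], [anterior], [distributed], [strident], [dorsal], [high], [back] differ between /θ/ and [x]; the remaining terminals match.
These terminals are all dominated by Place, and no proper subconstituent of Place covers them all; Place is their lowest common ancestor.
Spreading Place from /k'/ overwrites each of those terminals with /k'/'s values, yielding exactly [x].
Had Root spread, [continuant], [constricted glottis] would have taken /k'/'s values; they stay as in /θ/, confirming the spreading constituent is exactly Place.

Place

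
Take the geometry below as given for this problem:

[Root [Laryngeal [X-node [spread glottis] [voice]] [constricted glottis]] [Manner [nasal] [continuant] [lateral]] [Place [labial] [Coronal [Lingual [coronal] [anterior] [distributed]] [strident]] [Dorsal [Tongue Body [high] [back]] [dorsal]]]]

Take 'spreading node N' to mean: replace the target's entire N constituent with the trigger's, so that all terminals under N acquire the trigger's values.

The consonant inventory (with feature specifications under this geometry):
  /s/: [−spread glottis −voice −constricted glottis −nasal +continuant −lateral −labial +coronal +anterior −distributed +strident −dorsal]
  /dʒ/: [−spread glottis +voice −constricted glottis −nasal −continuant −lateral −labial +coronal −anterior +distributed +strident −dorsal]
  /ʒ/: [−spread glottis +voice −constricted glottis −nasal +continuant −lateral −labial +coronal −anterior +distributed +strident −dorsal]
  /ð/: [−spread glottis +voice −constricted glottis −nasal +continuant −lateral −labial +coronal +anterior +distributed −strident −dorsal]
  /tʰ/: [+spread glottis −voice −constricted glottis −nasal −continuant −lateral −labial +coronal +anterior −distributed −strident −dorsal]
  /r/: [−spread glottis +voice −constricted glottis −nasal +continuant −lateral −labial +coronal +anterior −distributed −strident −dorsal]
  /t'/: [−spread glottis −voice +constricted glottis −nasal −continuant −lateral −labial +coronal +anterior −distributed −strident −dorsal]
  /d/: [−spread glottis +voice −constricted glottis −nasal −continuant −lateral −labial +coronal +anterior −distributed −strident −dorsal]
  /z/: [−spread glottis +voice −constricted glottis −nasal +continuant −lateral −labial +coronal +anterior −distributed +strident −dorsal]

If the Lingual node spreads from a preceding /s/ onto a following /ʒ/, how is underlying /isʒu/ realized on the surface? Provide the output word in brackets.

The Lingual node dominates the terminals [coronal], [anterior], [distributed].
After delinking /ʒ/'s Lingual and linking /s/'s, the affected terminals become [+coronal], [+anterior], [−distributed]; [spread glottis], [voice], [constricted glottis], … (outside Lingual) are retained from /ʒ/.
This feature bundle is that of [z], so /isʒu/ surfaces as [iszu].

[iszu]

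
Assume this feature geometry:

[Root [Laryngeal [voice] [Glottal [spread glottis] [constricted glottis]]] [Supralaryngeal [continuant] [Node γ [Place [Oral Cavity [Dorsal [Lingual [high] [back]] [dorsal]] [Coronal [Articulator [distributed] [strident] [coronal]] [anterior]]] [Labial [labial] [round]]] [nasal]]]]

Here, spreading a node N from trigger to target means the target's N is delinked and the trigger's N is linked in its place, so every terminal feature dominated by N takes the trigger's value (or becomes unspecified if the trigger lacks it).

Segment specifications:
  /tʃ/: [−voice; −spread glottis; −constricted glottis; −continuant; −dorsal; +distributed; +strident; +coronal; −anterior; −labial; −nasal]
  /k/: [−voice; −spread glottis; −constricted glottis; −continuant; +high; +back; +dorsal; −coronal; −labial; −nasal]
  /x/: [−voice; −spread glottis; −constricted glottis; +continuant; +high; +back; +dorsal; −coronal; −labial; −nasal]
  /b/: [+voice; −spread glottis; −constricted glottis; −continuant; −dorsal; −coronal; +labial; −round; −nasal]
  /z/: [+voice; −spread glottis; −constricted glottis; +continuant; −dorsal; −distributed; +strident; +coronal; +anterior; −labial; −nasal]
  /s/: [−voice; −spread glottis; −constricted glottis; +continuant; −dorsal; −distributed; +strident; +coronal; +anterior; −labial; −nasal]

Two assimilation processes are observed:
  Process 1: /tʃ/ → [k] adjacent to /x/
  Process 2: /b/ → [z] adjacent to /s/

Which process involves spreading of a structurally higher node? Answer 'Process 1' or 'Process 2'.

Process 2

Process 1: the features that change are [coronal], [anterior], [distributed], [strident], [dorsal], [high], [back]; the minimal node is Oral Cavity (depth 4).
In Process 2, [continuant], [labial], [round], [coronal], [anterior], [distributed], [strident] change, so the minimal spreading node is Supralaryngeal at depth 1.
Supralaryngeal (depth 1) sits above Oral Cavity (depth 4), making Process 2 the one with the higher spreading node.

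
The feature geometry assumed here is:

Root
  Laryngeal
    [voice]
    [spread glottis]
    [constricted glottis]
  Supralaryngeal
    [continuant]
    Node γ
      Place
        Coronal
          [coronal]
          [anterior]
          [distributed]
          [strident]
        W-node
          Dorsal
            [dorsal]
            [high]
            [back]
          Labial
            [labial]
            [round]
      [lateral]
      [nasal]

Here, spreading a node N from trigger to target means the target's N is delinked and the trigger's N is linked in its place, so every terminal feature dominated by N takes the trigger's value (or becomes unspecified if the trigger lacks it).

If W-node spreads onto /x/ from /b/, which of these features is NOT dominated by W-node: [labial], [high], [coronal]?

Under this geometry, W-node contains [dorsal], [high], [back], [labial], [round].
Of the listed options, [labial], [high] are among these and would be overwritten by spreading W-node.
[coronal] attaches under Coronal, not under W-node, so /x/ retains its own value for [coronal].

[coronal]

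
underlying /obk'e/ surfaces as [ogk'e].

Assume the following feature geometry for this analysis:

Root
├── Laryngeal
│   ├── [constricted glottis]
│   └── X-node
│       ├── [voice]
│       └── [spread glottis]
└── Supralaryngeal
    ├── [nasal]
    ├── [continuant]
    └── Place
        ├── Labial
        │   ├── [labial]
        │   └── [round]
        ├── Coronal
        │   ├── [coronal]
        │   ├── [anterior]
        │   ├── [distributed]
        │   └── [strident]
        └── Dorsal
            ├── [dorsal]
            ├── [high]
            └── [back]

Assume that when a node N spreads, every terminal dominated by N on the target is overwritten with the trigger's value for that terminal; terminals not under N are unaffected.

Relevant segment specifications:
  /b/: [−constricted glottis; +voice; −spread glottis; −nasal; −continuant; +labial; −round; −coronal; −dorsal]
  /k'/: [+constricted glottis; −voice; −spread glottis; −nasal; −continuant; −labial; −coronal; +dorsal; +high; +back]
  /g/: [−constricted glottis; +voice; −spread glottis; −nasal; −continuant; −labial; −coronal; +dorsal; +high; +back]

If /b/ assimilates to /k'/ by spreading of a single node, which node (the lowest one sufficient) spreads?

Place

Comparing /b/ with its surface form [g], the features that change are [labial], [round], [dorsal], [high], [back].
In this geometry the lowest node dominating all of them is Place: every daughter of Place dominates only a proper subset, so no lower node suffices.
If Place spreads, every terminal under it takes /k'/'s value, producing [g] as observed.
Features on which the two segments disagree outside Place, such as [voice], [constricted glottis], are unchanged — nothing dominating them spread, and Place is the minimal sufficient constituent.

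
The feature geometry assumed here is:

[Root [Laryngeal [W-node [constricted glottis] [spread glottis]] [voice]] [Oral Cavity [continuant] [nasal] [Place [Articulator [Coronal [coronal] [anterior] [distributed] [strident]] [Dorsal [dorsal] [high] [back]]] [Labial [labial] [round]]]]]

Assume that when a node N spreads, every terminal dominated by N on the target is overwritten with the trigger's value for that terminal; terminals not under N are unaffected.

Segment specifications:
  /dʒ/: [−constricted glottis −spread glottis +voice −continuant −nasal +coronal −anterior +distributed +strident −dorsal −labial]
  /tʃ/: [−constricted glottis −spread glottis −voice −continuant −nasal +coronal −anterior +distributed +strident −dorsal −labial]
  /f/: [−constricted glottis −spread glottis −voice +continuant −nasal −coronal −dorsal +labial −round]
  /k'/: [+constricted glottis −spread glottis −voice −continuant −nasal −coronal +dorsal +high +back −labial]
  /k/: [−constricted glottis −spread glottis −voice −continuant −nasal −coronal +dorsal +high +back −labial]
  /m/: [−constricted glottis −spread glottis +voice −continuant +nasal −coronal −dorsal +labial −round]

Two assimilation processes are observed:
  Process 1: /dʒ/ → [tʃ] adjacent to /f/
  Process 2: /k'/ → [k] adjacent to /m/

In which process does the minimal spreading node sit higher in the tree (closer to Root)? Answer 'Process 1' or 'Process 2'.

Process 1

Process 1 alters [voice]; the lowest dominating node is [voice] (depth 2 from Root).
In Process 2, [constricted glottis] changes, so the minimal spreading node is [constricted glottis] at depth 3.
[voice] is closer to Root than [constricted glottis], so Process 1 spreads the higher node.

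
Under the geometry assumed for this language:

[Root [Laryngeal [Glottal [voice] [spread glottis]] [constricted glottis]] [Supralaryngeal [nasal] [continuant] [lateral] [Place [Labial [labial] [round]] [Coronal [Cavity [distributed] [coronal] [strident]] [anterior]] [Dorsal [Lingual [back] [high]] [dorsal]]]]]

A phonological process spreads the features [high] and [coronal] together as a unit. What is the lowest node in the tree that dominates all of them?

[high] lies under Lingual (below Supralaryngeal).
[coronal]: Root > Supralaryngeal > Place > Coronal > Cavity > [coronal].
These paths first converge at Place; no daughter of Place dominates all 2 features, so Place is the minimal constituent.

Place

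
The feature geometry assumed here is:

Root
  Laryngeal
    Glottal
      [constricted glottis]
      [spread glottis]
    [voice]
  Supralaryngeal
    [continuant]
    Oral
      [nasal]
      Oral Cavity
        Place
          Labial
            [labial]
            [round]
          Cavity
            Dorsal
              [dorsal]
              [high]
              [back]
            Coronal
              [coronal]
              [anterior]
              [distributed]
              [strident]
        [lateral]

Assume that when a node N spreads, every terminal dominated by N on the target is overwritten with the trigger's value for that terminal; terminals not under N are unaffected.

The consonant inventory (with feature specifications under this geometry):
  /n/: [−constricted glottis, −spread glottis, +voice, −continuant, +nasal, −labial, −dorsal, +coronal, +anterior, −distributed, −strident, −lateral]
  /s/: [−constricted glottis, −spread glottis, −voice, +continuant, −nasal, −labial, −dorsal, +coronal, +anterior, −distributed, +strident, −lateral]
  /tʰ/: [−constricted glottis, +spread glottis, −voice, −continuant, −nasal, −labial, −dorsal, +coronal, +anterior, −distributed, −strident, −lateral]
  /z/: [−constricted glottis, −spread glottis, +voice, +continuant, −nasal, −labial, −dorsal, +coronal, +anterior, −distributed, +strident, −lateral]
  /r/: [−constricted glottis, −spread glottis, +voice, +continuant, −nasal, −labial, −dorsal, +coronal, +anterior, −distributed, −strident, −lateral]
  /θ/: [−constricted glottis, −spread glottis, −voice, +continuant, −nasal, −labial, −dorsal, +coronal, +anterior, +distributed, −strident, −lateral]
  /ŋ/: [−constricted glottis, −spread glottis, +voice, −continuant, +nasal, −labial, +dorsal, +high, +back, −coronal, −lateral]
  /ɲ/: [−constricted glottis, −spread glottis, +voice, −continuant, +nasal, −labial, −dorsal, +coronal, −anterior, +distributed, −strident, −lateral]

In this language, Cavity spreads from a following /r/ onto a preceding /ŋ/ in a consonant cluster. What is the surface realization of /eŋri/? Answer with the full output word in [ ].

The Cavity node dominates the terminals [dorsal], [high], [back], [coronal], [anterior], [distributed], [strident].
Spreading Cavity from /r/ onto /ŋ/ replaces those values with /r/'s: [−dorsal], [+coronal], [+anterior], [−distributed], [−strident]. Features outside Cavity ([constricted glottis], [spread glottis], [voice], …) stay as in /ŋ/.
Among the inventory, only /n/ has exactly this specification, giving the surface form [enri].

[enri]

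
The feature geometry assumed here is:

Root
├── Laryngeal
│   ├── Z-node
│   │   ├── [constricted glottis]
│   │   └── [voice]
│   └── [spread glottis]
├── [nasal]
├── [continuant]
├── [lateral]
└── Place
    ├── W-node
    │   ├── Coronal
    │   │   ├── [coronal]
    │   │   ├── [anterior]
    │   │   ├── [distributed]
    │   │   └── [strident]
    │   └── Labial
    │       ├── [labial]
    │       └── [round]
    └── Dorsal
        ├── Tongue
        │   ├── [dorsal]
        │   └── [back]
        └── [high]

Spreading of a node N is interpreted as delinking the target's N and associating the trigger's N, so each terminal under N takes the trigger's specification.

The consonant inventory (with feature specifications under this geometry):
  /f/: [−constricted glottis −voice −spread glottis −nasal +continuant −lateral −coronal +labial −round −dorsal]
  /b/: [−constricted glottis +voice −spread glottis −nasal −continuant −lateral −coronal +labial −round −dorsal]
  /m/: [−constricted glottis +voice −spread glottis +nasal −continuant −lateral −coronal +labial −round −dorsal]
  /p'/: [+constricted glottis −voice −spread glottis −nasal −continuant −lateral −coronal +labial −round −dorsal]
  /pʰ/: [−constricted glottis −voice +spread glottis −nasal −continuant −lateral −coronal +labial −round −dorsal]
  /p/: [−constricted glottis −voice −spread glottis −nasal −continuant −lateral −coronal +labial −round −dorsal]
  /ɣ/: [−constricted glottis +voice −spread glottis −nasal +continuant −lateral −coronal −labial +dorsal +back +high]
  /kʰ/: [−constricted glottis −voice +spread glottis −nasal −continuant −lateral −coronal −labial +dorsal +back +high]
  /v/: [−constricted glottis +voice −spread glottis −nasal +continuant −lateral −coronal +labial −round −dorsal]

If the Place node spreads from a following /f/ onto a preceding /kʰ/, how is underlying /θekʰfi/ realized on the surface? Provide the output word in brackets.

Place immediately or transitively dominates [coronal], [anterior], [distributed], [strident], [labial], [round], [dorsal], [back], [high].
Spreading Place from /f/ onto /kʰ/ replaces those values with /f/'s: [−coronal], [+labial], [−round], [−dorsal]. Features outside Place ([constricted glottis], [voice], [spread glottis], …) stay as in /kʰ/.
Among the inventory, only /pʰ/ has exactly this specification, giving the surface form [θepʰfi].

[θepʰfi]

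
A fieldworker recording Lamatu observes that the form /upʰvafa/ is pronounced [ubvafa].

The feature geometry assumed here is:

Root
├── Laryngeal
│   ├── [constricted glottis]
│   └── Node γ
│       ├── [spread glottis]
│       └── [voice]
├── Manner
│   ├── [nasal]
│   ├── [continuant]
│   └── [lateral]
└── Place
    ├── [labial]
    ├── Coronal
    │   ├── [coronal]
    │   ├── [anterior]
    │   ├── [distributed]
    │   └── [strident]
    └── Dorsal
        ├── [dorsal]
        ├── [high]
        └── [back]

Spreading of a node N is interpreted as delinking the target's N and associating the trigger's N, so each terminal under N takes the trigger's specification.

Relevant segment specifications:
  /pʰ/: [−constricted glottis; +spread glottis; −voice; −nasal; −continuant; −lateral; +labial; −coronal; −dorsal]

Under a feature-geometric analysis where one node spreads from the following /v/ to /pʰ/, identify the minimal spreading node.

Feature comparison: [voice], [spread glottis] differ between /pʰ/ and [b]; the remaining terminals match.
These terminals are all dominated by Node γ, and no proper subconstituent of Node γ covers them all; Node γ is their lowest common ancestor.
Spreading Node γ from /v/ overwrites each of those terminals with /v/'s values, yielding exactly [b].
[continuant] stays as in /pʰ/ although /v/ differs there, so no node dominating it spread; among the remaining candidates Node γ is the lowest that derives the output.

Node γ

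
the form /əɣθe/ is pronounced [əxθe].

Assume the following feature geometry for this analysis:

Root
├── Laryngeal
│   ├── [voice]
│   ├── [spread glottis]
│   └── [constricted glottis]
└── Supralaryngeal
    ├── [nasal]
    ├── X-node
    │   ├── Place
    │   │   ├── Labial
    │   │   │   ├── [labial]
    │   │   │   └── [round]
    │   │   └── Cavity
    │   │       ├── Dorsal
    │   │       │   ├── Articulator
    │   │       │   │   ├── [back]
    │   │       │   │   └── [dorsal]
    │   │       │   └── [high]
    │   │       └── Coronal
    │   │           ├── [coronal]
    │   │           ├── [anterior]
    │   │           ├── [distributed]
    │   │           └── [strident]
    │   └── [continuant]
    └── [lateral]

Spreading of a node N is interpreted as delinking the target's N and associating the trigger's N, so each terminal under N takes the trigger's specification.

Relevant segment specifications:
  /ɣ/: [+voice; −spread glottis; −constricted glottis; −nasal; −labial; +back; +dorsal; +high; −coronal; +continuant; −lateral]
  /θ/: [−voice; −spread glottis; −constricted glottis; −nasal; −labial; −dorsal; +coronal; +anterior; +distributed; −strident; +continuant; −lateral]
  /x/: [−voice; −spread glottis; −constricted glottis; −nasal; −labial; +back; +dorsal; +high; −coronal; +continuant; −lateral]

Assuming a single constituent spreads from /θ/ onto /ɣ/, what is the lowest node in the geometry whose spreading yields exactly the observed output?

[voice]

Feature comparison: [voice] differs between /ɣ/ and [x]; the remaining terminals match.
With a single altered terminal, the smallest constituent that could spread is that terminal — [voice].
[dorsal], [coronal] stay as in /ɣ/ although /θ/ differs there, so no node dominating them spread; among the remaining candidates [voice] is the lowest that derives the output.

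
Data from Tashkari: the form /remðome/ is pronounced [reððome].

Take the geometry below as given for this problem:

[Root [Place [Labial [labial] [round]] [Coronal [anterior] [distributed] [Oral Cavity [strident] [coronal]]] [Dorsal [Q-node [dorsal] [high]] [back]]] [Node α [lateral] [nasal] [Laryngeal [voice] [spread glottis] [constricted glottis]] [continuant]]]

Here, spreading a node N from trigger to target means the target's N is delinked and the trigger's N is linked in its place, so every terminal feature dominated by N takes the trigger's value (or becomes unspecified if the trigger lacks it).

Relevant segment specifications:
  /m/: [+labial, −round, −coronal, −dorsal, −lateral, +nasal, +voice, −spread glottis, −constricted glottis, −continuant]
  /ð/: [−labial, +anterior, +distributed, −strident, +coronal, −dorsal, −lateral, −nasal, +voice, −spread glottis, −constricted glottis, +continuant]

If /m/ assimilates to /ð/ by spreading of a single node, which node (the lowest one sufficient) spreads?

The alternation /m/ → [ð] changes [nasal], [continuant], [labial], [round], [coronal], [anterior], [distributed], [strident] and nothing else.
Tracing each changed feature up the tree, the paths first meet at Root; any lower node misses at least one of them.
Delinking /m/'s Root and associating /ð/'s Root gives precisely the feature bundle of [ð].

Root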